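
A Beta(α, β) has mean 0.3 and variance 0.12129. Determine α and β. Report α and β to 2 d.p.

By moment matching, α+β = μ(1−μ)/σ² − 1 = (0.3·0.7)/0.12129 − 1 = 1.7314 − 1 = 0.7314.
Since α/(α+β) = μ, α = 0.3·0.7314 = 0.22 and β = 0.7·0.7314 = 0.51.

α = 0.22, β = 0.51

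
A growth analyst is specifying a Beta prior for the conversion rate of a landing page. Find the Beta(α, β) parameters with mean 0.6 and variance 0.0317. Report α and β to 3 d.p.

By moment matching, α+β = μ(1−μ)/σ² − 1 = (0.6·0.4)/0.0317 − 1 = 7.5710 − 1 = 6.5710.
Since α/(α+β) = μ, α = 0.6·6.5710 = 3.943 and β = 0.4·6.5710 = 2.628.

α = 3.943, β = 2.628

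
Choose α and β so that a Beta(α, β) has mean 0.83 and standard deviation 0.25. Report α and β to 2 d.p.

α = 1.04, β = 0.21

σ² = 0.25² = 0.0625.
With s = α+β, Var = μ(1−μ)/(s+1), so s+1 = (0.83×0.17)/0.0625 = 2.2576 and s = 1.2576.
α = μs = 1.04, β = (1−μ)s = 0.21.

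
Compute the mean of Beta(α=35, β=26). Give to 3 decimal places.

The Beta mean is α/(α+β) = 35/(35+26) = 0.574.

0.574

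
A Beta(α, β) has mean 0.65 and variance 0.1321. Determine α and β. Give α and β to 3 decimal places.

Write ν = α+β; then α = μν and Var = μ(1−μ)/(ν+1).
ν = μ(1−μ)/Var − 1 = 0.2275/0.1321 − 1 = 0.7222.
α = 0.65·0.7222 = 0.469, β = 0.35·0.7222 = 0.253.

α = 0.469, β = 0.253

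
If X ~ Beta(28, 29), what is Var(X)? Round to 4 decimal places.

0.0043

Var = αβ/[(α+β)²(α+β+1)] = (28×29)/(57²×58) = 812/188442 = 0.0043.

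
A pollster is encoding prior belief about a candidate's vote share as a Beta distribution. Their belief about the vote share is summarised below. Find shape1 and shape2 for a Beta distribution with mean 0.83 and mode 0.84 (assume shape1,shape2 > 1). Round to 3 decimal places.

Let s = shape1+shape2. Mean gives shape1 = μs = 0.83s; mode gives (shape1−1)/(s−2) = 0.84.
Substituting: 0.83s − 1 = 0.84(s−2) = 0.84s − 1.68, so -0.01s = -0.68 and s = 68.0000.
Then shape1 = 0.83×68.0000 = 56.440 and shape2 = s−shape1 = 11.560.

shape1 = 56.440, shape2 = 11.560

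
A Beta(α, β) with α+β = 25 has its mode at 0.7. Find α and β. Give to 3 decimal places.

α = 17.100, β = 7.900

For α,β>1 the mode is (α−1)/(α+β−2), so α = mode·(κ−2)+1 = 0.7×23+1 = 17.100.
And β = (1−mode)·(κ−2)+1 = 0.3×23+1 = 7.900.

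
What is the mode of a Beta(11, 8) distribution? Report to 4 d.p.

0.5882

With α,β > 1, mode = (α−1)/(α+β−2) = 10/17 = 0.5882.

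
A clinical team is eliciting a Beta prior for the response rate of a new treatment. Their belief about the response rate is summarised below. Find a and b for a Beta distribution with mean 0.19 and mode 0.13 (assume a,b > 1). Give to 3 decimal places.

a = 2.343, b = 9.990

Let s = a+b. Mean gives a = μs = 0.19s; mode gives (a−1)/(s−2) = 0.13.
Substituting: 0.19s − 1 = 0.13(s−2) = 0.13s − 0.26, so 0.06s = 0.74 and s = 12.3333.
Then a = 0.19×12.3333 = 2.343 and b = s−a = 9.990.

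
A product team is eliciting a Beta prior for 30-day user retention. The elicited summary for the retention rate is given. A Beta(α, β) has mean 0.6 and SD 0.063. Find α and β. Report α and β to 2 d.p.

α = 35.68, β = 23.79

First σ² = 0.003969. Setting α = μn, β = (1−μ)n with n = α+β,
μ(1−μ)/(n+1) = 0.003969 ⇒ n+1 = 0.24/0.003969 = 60.4686 ⇒ n = 59.4686.
Hence α = 0.6×59.4686 = 35.68, β = 0.4×59.4686 = 23.79.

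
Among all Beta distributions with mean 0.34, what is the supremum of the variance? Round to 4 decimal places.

0.2244

Var = μ(1−μ)/(α+β+1), which approaches μ(1−μ) as α+β → 0.
So the supremum is μ(1−μ) = 0.34×0.66 = 0.2244.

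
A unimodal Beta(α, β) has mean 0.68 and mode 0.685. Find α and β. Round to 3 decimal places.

Let s = α+β. Mean gives α = μs = 0.68s; mode gives (α−1)/(s−2) = 0.685.
Substituting: 0.68s − 1 = 0.685(s−2) = 0.685s − 1.370, so -0.005s = -0.370 and s = 74.0000.
Then α = 0.68×74.0000 = 50.320 and β = s−α = 23.680.

α = 50.320, β = 23.680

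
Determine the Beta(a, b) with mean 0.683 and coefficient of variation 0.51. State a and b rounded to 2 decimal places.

a = 0.54, b = 0.25

σ = CV·μ = 0.51×0.683 = 0.34833, so σ² = 0.121334.
s+1 = μ(1−μ)/σ² = 0.216511/0.121334 = 1.7844, so s = a+b = 0.7844.
a = μs = 0.54, b = (1−μ)s = 0.25.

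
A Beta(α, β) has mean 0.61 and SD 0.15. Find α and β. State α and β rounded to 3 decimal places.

σ² = 0.15² = 0.0225.
With s = α+β, Var = μ(1−μ)/(s+1), so s+1 = (0.61×0.39)/0.0225 = 10.5733 and s = 9.5733.
α = μs = 5.840, β = (1−μ)s = 3.734.

α = 5.840, β = 3.734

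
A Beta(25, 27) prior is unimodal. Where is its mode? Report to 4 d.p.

0.4800

With α,β > 1, mode = (α−1)/(α+β−2) = 24/50 = 0.4800.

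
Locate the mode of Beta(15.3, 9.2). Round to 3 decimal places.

0.636

The density x^(α−1)(1−x)^(β−1) is maximised at (α−1)/(α+β−2) = 14.3/22.5 = 0.636.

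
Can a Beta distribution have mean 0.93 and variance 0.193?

The Beta variance bound is σ² < μ(1−μ).
Here μ(1−μ) = 0.93×0.07 = 0.0651, and 0.193 ≥ 0.0651.

No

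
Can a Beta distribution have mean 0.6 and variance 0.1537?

Yes

For any Beta, Var(X) < E[X]·(1−E[X]).
Here μ(1−μ) = 0.6×0.4 = 0.24, and 0.1537 < 0.24.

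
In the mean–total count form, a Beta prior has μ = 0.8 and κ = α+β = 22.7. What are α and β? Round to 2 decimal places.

α = 18.16, β = 4.54

α = μκ = 0.8×22.7 = 18.16 and β = (1−μ)κ = 0.2×22.7 = 4.54.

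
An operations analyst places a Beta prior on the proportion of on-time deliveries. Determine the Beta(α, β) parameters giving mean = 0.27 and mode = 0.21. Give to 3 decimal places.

Let s = α+β. Mean gives α = μs = 0.27s; mode gives (α−1)/(s−2) = 0.21.
Substituting: 0.27s − 1 = 0.21(s−2) = 0.21s − 0.42, so 0.06s = 0.58 and s = 9.6667.
Then α = 0.27×9.6667 = 2.610 and β = s−α = 7.057.

α = 2.610, β = 7.057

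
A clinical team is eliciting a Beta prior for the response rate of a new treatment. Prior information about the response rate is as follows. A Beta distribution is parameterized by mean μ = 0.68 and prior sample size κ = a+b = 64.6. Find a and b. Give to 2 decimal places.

a = 43.93, b = 20.67

Split κ in proportion μ : (1−μ): a = 0.68·64.6 = 43.93, b = 64.6 − 43.93 = 20.67.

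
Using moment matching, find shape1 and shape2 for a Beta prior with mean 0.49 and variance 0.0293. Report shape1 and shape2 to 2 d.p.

By moment matching, shape1+shape2 = μ(1−μ)/σ² − 1 = (0.49·0.51)/0.0293 − 1 = 8.5290 − 1 = 7.5290.
Since shape1/(shape1+shape2) = μ, shape1 = 0.49·7.5290 = 3.69 and shape2 = 0.51·7.5290 = 3.84.

shape1 = 3.69, shape2 = 3.84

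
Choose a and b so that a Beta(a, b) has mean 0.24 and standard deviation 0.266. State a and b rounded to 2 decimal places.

a = 0.38, b = 1.20

Variance = 0.266² = 0.070756. The moment-matching identity a+b = μ(1−μ)/Var − 1 gives
a+b = 0.1824/0.070756 − 1 = 1.5779, so a = μ·1.5779 = 0.38 and b = (1−μ)·1.5779 = 1.20.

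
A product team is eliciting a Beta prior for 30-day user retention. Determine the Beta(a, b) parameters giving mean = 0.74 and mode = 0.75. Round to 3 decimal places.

Let s = a+b. Mean gives a = μs = 0.74s; mode gives (a−1)/(s−2) = 0.75.
Substituting: 0.74s − 1 = 0.75(s−2) = 0.75s − 1.50, so -0.01s = -0.50 and s = 50.0000.
Then a = 0.74×50.0000 = 37.000 and b = s−a = 13.000.

a = 37.000, b = 13.000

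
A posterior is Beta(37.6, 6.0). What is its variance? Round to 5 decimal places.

Var = αβ/[(α+β)²(α+β+1)] = (37.6×6.0)/(43.6²×44.6) = 225.60/84782.816 = 0.00266.

0.00266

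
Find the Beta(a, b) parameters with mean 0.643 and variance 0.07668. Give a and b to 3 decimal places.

a = 1.282, b = 0.712

Let s = a+b. The Beta variance is μ(1−μ)/(s+1).
So s+1 = μ(1−μ)/σ² = (0.643×0.357)/0.07668 = 0.229551/0.07668 = 2.9936, giving s = 1.9936.
Then a = μs = 0.643×1.9936 = 1.282 and b = (1−μ)s = 0.357×1.9936 = 0.712.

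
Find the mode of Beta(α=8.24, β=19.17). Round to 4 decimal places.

0.2849

With α,β > 1, mode = (α−1)/(α+β−2) = 7.24/25.41 = 0.2849.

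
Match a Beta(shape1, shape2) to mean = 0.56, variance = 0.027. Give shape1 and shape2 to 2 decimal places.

shape1 = 4.55, shape2 = 3.58

Write ν = shape1+shape2; then shape1 = μν and Var = μ(1−μ)/(ν+1).
ν = μ(1−μ)/Var − 1 = 0.2464/0.027 − 1 = 8.1259.
shape1 = 0.56·8.1259 = 4.55, shape2 = 0.44·8.1259 = 3.58.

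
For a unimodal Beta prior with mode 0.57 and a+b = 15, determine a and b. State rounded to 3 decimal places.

a = 8.410, b = 6.590

Mode = (a−1)/(κ−2) with κ = a+b, so a−1 = 0.57·13 = 7.410.
a = 8.410; b = κ − a = 6.590.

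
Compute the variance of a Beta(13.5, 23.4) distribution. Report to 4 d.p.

α+β = 36.9 and αβ = 315.90, so Var = αβ/[(α+β)²(α+β+1)] = 315.90/51605.019 = 0.0061.

0.0061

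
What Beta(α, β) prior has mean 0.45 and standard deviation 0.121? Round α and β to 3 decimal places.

First σ² = 0.014641. Setting α = μn, β = (1−μ)n with n = α+β,
μ(1−μ)/(n+1) = 0.014641 ⇒ n+1 = 0.2475/0.014641 = 16.9046 ⇒ n = 15.9046.
Hence α = 0.45×15.9046 = 7.157, β = 0.55×15.9046 = 8.748.

α = 7.157, β = 8.748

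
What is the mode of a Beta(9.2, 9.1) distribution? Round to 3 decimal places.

0.503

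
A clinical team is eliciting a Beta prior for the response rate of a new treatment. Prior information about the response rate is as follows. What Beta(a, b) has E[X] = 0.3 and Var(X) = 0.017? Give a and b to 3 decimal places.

a = 3.406, b = 7.947

Let s = a+b. The Beta variance is μ(1−μ)/(s+1).
So s+1 = μ(1−μ)/σ² = (0.3×0.7)/0.017 = 0.21/0.017 = 12.3529, giving s = 11.3529.
Then a = μs = 0.3×11.3529 = 3.406 and b = (1−μ)s = 0.7×11.3529 = 7.947.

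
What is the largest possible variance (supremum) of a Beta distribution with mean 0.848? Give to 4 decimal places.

0.1289

For fixed mean μ the Beta variance is μ(1−μ)/(α+β+1), increasing as α+β decreases.
Its least upper bound (not attained) is μ(1−μ) = 0.848·0.152 = 0.1289.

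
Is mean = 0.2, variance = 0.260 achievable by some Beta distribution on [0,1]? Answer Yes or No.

No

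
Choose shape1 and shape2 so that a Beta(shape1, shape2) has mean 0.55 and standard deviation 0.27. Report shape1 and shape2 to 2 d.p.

shape1 = 1.32, shape2 = 1.08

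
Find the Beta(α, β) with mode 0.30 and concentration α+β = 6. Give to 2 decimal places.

α = 2.20, β = 3.80

Mode = (α−1)/(κ−2) with κ = α+β, so α−1 = 0.30·4 = 1.20.
α = 2.20; β = κ − α = 3.80.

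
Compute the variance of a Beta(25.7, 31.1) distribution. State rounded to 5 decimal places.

0.00429

μ = 25.7/56.8 = 0.452465; Var = μ(1−μ)/(α+β+1) = 0.2477404/57.8 = 0.00429.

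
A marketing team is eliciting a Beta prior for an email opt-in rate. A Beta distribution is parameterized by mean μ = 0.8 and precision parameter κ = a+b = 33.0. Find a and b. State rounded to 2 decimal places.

a = 26.40, b = 6.60

a = μκ = 0.8×33.0 = 26.40 and b = (1−μ)κ = 0.2×33.0 = 6.60.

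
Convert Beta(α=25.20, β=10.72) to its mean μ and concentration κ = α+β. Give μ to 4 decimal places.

κ = α+β = 25.20+10.72 = 35.92; μ = α/κ = 25.20/35.92 = 0.7016.

μ = 0.7016, κ = 35.92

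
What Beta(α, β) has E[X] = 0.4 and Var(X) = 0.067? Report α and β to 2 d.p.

Let s = α+β. The Beta variance is μ(1−μ)/(s+1).
So s+1 = μ(1−μ)/σ² = (0.4×0.6)/0.067 = 0.24/0.067 = 3.5821, giving s = 2.5821.
Then α = μs = 0.4×2.5821 = 1.03 and β = (1−μ)s = 0.6×2.5821 = 1.55.

α = 1.03, β = 1.55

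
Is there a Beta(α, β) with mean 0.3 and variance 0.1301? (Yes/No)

Yes

A Beta with mean μ has variance μ(1−μ)/(α+β+1) < μ(1−μ).
Here μ(1−μ) = 0.3×0.7 = 0.21, and 0.1301 < 0.21.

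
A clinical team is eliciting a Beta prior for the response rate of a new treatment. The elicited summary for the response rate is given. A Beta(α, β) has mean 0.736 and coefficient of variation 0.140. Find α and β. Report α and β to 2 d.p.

α = 12.73, β = 4.57

σ = CV·μ = 0.140×0.736 = 0.10304, so σ² = 0.010617.
s+1 = μ(1−μ)/σ² = 0.194304/0.010617 = 18.3008, so s = α+β = 17.3008.
α = μs = 12.73, β = (1−μ)s = 4.57.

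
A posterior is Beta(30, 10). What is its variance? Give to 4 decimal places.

0.0046

Var = αβ/[(α+β)²(α+β+1)] = (30×10)/(40²×41) = 300/65600 = 0.0046.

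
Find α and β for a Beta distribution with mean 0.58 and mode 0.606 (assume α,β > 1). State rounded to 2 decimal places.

Let s = α+β. Mean gives α = μs = 0.58s; mode gives (α−1)/(s−2) = 0.606.
Substituting: 0.58s − 1 = 0.606(s−2) = 0.606s − 1.212, so -0.026s = -0.212 and s = 8.1538.
Then α = 0.58×8.1538 = 4.73 and β = s−α = 3.42.

α = 4.73, β = 3.42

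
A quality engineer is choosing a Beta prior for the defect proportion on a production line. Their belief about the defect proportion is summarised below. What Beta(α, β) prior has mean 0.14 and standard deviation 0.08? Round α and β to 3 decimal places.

Variance = 0.08² = 0.0064. The moment-matching identity α+β = μ(1−μ)/Var − 1 gives
α+β = 0.1204/0.0064 − 1 = 17.8125, so α = μ·17.8125 = 2.494 and β = (1−μ)·17.8125 = 15.319.

α = 2.494, β = 15.319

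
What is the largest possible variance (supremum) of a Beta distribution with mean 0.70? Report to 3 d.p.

0.210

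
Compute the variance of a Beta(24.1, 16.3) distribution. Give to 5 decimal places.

μ = 24.1/40.4 = 0.596535; Var = μ(1−μ)/(α+β+1) = 0.2406811/41.4 = 0.00581.

0.00581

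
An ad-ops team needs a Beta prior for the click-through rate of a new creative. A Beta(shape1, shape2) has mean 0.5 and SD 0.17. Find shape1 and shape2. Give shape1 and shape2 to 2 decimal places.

shape1 = 3.83, shape2 = 3.83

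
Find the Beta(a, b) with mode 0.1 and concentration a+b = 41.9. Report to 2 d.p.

Since the density peak of Beta(a,b) is at (a−1)/(a+b−2),
a = 1 + 0.1(41.9−2) = 4.99 and b = 41.9 − 4.99 = 36.91.

a = 4.99, b = 36.91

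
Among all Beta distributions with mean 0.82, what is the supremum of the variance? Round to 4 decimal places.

0.1476

Var = μ(1−μ)/(α+β+1), which approaches μ(1−μ) as α+β → 0.
So the supremum is μ(1−μ) = 0.82×0.18 = 0.1476.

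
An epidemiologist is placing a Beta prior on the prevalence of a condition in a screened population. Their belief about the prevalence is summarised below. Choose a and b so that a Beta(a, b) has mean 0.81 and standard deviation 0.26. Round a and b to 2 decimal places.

First σ² = 0.0676. Setting a = μn, b = (1−μ)n with n = a+b,
μ(1−μ)/(n+1) = 0.0676 ⇒ n+1 = 0.1539/0.0676 = 2.2766 ⇒ n = 1.2766.
Hence a = 0.81×1.2766 = 1.03, b = 0.19×1.2766 = 0.24.

a = 1.03, b = 0.24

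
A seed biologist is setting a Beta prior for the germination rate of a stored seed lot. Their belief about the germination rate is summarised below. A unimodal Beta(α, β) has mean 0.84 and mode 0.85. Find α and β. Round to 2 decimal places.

α = 58.80, β = 11.20

With s = α+β: μ = α/s and mode = (α−1)/(s−2). Eliminating α = μs,
μs − 1 = m(s−2) ⇒ s(μ−m) = 1−2m ⇒ s = -0.70/-0.01 = 70.0000.
So α = μs = 58.80, β = (1−μ)s = 11.20.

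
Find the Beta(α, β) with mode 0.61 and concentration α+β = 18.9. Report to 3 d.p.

α = 11.309, β = 7.591

Since the density peak of Beta(α,β) is at (α−1)/(α+β−2),
α = 1 + 0.61(18.9−2) = 11.309 and β = 18.9 − 11.309 = 7.591.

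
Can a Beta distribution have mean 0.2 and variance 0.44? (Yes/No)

No

The Beta variance bound is σ² < μ(1−μ).
Here μ(1−μ) = 0.2×0.8 = 0.16, and 0.44 ≥ 0.16.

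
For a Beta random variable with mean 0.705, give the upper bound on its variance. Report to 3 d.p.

0.208

For fixed mean μ the Beta variance is μ(1−μ)/(α+β+1), increasing as α+β decreases.
Its least upper bound (not attained) is μ(1−μ) = 0.705·0.295 = 0.208.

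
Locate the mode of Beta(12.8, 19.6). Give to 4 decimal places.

The density x^(α−1)(1−x)^(β−1) is maximised at (α−1)/(α+β−2) = 11.8/30.4 = 0.3882.

0.3882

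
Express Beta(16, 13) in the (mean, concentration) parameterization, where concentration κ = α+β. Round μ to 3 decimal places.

κ = α+β = 16+13 = 29; μ = α/κ = 16/29 = 0.552.

μ = 0.552, κ = 29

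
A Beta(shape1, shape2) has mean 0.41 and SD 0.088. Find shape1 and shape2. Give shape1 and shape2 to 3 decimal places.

shape1 = 12.397, shape2 = 17.840

σ² = 0.088² = 0.007744.
With s = shape1+shape2, Var = μ(1−μ)/(s+1), so s+1 = (0.41×0.59)/0.007744 = 31.2371 and s = 30.2371.
shape1 = μs = 12.397, shape2 = (1−μ)s = 17.840.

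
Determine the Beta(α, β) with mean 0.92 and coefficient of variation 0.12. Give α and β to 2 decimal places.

α = 4.64, β = 0.40

σ = CV·μ = 0.12×0.92 = 0.11040, so σ² = 0.012188.
s+1 = μ(1−μ)/σ² = 0.0736/0.012188 = 6.0386, so s = α+β = 5.0386.
α = μs = 4.64, β = (1−μ)s = 0.40.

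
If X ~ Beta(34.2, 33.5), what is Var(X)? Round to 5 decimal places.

μ = 34.2/67.7 = 0.505170; Var = μ(1−μ)/(α+β+1) = 0.2499733/68.7 = 0.00364.

0.00364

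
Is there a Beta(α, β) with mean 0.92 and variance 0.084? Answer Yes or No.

No

The Beta variance bound is σ² < μ(1−μ).
Here μ(1−μ) = 0.92×0.08 = 0.0736, and 0.084 ≥ 0.0736.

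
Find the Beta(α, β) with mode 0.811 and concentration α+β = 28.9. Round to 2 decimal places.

α = 22.82, β = 6.08

For α,β>1 the mode is (α−1)/(α+β−2), so α = mode·(κ−2)+1 = 0.811×26.9+1 = 22.82.
And β = (1−mode)·(κ−2)+1 = 0.189×26.9+1 = 6.08.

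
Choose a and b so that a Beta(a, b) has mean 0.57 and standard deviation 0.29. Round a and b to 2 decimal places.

σ² = 0.29² = 0.0841.
With s = a+b, Var = μ(1−μ)/(s+1), so s+1 = (0.57×0.43)/0.0841 = 2.9144 and s = 1.9144.
a = μs = 1.09, b = (1−μ)s = 0.82.

a = 1.09, b = 0.82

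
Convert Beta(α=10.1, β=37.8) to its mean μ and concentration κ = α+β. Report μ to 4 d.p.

μ = 0.2109, κ = 47.9

κ = α+β = 10.1+37.8 = 47.9; μ = α/κ = 10.1/47.9 = 0.2109.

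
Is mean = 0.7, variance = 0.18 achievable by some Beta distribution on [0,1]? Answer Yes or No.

Yes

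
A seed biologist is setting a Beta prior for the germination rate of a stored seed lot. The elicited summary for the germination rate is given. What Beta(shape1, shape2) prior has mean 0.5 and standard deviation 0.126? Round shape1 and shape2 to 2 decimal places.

shape1 = 7.37, shape2 = 7.37

First σ² = 0.015876. Setting shape1 = μn, shape2 = (1−μ)n with n = shape1+shape2,
μ(1−μ)/(n+1) = 0.015876 ⇒ n+1 = 0.25/0.015876 = 15.7470 ⇒ n = 14.7470.
Hence shape1 = 0.5×14.7470 = 7.37, shape2 = 0.5×14.7470 = 7.37.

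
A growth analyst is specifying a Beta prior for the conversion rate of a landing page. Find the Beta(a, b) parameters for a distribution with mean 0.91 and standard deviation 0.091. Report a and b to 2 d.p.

Variance = 0.091² = 0.008281. The moment-matching identity a+b = μ(1−μ)/Var − 1 gives
a+b = 0.0819/0.008281 − 1 = 8.8901, so a = μ·8.8901 = 8.09 and b = (1−μ)·8.8901 = 0.80.

a = 8.09, b = 0.80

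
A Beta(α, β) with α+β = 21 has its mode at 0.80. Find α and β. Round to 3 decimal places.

α = 16.200, β = 4.800

Since the density peak of Beta(α,β) is at (α−1)/(α+β−2),
α = 1 + 0.80(21−2) = 16.200 and β = 21 − 16.200 = 4.800.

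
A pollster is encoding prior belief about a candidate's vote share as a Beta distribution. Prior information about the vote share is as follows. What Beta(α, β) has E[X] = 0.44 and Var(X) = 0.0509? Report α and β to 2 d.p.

By moment matching, α+β = μ(1−μ)/σ² − 1 = (0.44·0.56)/0.0509 − 1 = 4.8409 − 1 = 3.8409.
Since α/(α+β) = μ, α = 0.44·3.8409 = 1.69 and β = 0.56·3.8409 = 2.15.

α = 1.69, β = 2.15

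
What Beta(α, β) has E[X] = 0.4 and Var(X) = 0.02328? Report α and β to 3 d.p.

Write ν = α+β; then α = μν and Var = μ(1−μ)/(ν+1).
ν = μ(1−μ)/Var − 1 = 0.24/0.02328 − 1 = 9.3093.
α = 0.4·9.3093 = 3.724, β = 0.6·9.3093 = 5.586.

α = 3.724, β = 5.586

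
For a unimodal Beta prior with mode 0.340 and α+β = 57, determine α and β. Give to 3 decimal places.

Since the density peak of Beta(α,β) is at (α−1)/(α+β−2),
α = 1 + 0.340(57−2) = 19.700 and β = 57 − 19.700 = 37.300.

α = 19.700, β = 37.300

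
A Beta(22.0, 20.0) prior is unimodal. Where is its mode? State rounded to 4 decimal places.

With α,β > 1, mode = (α−1)/(α+β−2) = 21.0/40.0 = 0.5250.

0.5250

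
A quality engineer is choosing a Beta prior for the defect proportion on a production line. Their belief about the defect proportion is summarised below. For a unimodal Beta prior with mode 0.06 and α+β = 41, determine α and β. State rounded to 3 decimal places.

α = 3.340, β = 37.660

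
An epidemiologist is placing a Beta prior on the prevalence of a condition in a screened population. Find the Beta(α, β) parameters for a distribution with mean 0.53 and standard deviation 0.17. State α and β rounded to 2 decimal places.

σ² = 0.17² = 0.0289.
With s = α+β, Var = μ(1−μ)/(s+1), so s+1 = (0.53×0.47)/0.0289 = 8.6194 and s = 7.6194.
α = μs = 4.04, β = (1−μ)s = 3.58.

α = 4.04, β = 3.58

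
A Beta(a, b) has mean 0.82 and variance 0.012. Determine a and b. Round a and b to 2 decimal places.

Let s = a+b. The Beta variance is μ(1−μ)/(s+1).
So s+1 = μ(1−μ)/σ² = (0.82×0.18)/0.012 = 0.1476/0.012 = 12.3000, giving s = 11.3000.
Then a = μs = 0.82×11.3000 = 9.27 and b = (1−μ)s = 0.18×11.3000 = 2.03.

a = 9.27, b = 2.03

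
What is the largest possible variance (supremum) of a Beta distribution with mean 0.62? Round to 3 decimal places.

0.236

For fixed mean μ the Beta variance is μ(1−μ)/(α+β+1), increasing as α+β decreases.
Its least upper bound (not attained) is μ(1−μ) = 0.62·0.38 = 0.236.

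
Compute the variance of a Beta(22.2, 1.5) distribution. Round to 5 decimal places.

0.00240

μ = 22.2/23.7 = 0.936709; Var = μ(1−μ)/(α+β+1) = 0.0592854/24.7 = 0.00240.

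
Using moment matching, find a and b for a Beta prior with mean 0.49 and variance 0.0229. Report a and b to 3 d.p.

By moment matching, a+b = μ(1−μ)/σ² − 1 = (0.49·0.51)/0.0229 − 1 = 10.9127 − 1 = 9.9127.
Since a/(a+b) = μ, a = 0.49·9.9127 = 4.857 and b = 0.51·9.9127 = 5.055.

a = 4.857, b = 5.055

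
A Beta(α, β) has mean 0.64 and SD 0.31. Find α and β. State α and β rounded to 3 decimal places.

First σ² = 0.0961. Setting α = μn, β = (1−μ)n with n = α+β,
μ(1−μ)/(n+1) = 0.0961 ⇒ n+1 = 0.2304/0.0961 = 2.3975 ⇒ n = 1.3975.
Hence α = 0.64×1.3975 = 0.894, β = 0.36×1.3975 = 0.503.

α = 0.894, β = 0.503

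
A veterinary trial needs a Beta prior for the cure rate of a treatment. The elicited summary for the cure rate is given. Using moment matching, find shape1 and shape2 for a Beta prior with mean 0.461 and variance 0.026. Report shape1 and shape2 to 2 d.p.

Write ν = shape1+shape2; then shape1 = μν and Var = μ(1−μ)/(ν+1).
ν = μ(1−μ)/Var − 1 = 0.248479/0.026 − 1 = 8.5569.
shape1 = 0.461·8.5569 = 3.94, shape2 = 0.539·8.5569 = 4.61.

shape1 = 3.94, shape2 = 4.61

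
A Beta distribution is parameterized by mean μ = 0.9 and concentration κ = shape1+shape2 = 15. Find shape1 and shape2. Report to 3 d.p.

shape1 = 13.500, shape2 = 1.500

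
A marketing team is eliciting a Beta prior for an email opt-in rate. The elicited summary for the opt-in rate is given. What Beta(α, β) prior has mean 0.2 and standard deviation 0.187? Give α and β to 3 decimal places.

α = 0.715, β = 2.860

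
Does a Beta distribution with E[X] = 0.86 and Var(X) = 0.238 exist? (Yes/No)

A Beta with mean μ has variance μ(1−μ)/(α+β+1) < μ(1−μ).
Here μ(1−μ) = 0.86×0.14 = 0.1204, and 0.238 ≥ 0.1204.

No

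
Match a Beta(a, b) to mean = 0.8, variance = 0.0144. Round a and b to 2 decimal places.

a = 8.09, b = 2.02

By moment matching, a+b = μ(1−μ)/σ² − 1 = (0.8·0.2)/0.0144 − 1 = 11.1111 − 1 = 10.1111.
Since a/(a+b) = μ, a = 0.8·10.1111 = 8.09 and b = 0.2·10.1111 = 2.02.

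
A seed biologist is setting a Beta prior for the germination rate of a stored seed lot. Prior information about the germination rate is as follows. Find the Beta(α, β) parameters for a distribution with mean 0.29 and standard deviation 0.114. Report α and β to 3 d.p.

α = 4.305, β = 10.539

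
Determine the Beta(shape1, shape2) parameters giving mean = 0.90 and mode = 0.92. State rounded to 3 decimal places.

shape1 = 37.800, shape2 = 4.200

Let s = shape1+shape2. Mean gives shape1 = μs = 0.90s; mode gives (shape1−1)/(s−2) = 0.92.
Substituting: 0.90s − 1 = 0.92(s−2) = 0.92s − 1.84, so -0.02s = -0.84 and s = 42.0000.
Then shape1 = 0.90×42.0000 = 37.800 and shape2 = s−shape1 = 4.200.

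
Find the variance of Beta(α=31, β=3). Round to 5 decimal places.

0.00230

α+β = 34 and αβ = 93, so Var = αβ/[(α+β)²(α+β+1)] = 93/40460 = 0.00230.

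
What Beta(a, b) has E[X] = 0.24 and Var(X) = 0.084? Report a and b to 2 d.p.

Let s = a+b. The Beta variance is μ(1−μ)/(s+1).
So s+1 = μ(1−μ)/σ² = (0.24×0.76)/0.084 = 0.1824/0.084 = 2.1714, giving s = 1.1714.
Then a = μs = 0.24×1.1714 = 0.28 and b = (1−μ)s = 0.76×1.1714 = 0.89.

a = 0.28, b = 0.89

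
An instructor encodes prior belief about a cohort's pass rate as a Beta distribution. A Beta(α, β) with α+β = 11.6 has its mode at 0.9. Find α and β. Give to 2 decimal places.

α = 9.64, β = 1.96

Since the density peak of Beta(α,β) is at (α−1)/(α+β−2),
α = 1 + 0.9(11.6−2) = 9.64 and β = 11.6 − 9.64 = 1.96.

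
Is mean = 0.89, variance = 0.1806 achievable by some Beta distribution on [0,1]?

No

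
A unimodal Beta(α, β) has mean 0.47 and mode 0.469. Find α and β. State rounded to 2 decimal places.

α = 29.14, β = 32.86

With s = α+β: μ = α/s and mode = (α−1)/(s−2). Eliminating α = μs,
μs − 1 = m(s−2) ⇒ s(μ−m) = 1−2m ⇒ s = 0.062/0.001 = 62.0000.
So α = μs = 29.14, β = (1−μ)s = 32.86.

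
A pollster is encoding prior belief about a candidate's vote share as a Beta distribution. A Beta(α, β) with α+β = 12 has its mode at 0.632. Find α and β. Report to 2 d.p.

α = 7.32, β = 4.68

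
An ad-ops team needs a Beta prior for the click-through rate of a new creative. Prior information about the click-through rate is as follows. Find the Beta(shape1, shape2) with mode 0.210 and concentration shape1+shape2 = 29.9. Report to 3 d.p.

Mode = (shape1−1)/(κ−2) with κ = shape1+shape2, so shape1−1 = 0.210·27.9 = 5.859.
shape1 = 6.859; shape2 = κ − shape1 = 23.041.

shape1 = 6.859, shape2 = 23.041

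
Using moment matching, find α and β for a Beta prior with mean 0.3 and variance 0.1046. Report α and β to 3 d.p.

α = 0.302, β = 0.705

Let s = α+β. The Beta variance is μ(1−μ)/(s+1).
So s+1 = μ(1−μ)/σ² = (0.3×0.7)/0.1046 = 0.21/0.1046 = 2.0076, giving s = 1.0076.
Then α = μs = 0.3×1.0076 = 0.302 and β = (1−μ)s = 0.7×1.0076 = 0.705.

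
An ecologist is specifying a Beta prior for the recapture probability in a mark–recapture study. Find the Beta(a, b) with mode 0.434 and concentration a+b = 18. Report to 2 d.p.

a = 7.94, b = 10.06

For a,b>1 the mode is (a−1)/(a+b−2), so a = mode·(κ−2)+1 = 0.434×16+1 = 7.94.
And b = (1−mode)·(κ−2)+1 = 0.566×16+1 = 10.06.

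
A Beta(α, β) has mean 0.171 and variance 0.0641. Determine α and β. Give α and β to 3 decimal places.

Let s = α+β. The Beta variance is μ(1−μ)/(s+1).
So s+1 = μ(1−μ)/σ² = (0.171×0.829)/0.0641 = 0.141759/0.0641 = 2.2115, giving s = 1.2115.
Then α = μs = 0.171×1.2115 = 0.207 and β = (1−μ)s = 0.829×1.2115 = 1.004.

α = 0.207, β = 1.004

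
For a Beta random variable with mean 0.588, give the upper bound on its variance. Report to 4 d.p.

For fixed mean μ the Beta variance is μ(1−μ)/(α+β+1), increasing as α+β decreases.
Its least upper bound (not attained) is μ(1−μ) = 0.588·0.412 = 0.2423.

0.2423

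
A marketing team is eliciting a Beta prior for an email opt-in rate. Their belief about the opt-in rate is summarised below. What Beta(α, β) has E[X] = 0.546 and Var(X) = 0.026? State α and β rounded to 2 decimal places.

α = 4.66, β = 3.87

Write ν = α+β; then α = μν and Var = μ(1−μ)/(ν+1).
ν = μ(1−μ)/Var − 1 = 0.247884/0.026 − 1 = 8.5340.
α = 0.546·8.5340 = 4.66, β = 0.454·8.5340 = 3.87.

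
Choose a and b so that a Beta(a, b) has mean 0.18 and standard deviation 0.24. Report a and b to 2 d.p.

a = 0.28, b = 1.28

σ² = 0.24² = 0.0576.
With s = a+b, Var = μ(1−μ)/(s+1), so s+1 = (0.18×0.82)/0.0576 = 2.5625 and s = 1.5625.
a = μs = 0.28, b = (1−μ)s = 1.28.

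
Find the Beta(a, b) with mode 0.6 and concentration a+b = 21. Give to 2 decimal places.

a = 12.40, b = 8.60

Mode = (a−1)/(κ−2) with κ = a+b, so a−1 = 0.6·19 = 11.40.
a = 12.40; b = κ − a = 8.60.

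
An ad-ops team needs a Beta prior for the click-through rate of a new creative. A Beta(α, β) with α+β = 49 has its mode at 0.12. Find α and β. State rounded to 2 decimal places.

α = 6.64, β = 42.36

Since the density peak of Beta(α,β) is at (α−1)/(α+β−2),
α = 1 + 0.12(49−2) = 6.64 and β = 49 − 6.64 = 42.36.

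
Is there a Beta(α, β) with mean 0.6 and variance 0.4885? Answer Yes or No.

A Beta with mean μ has variance μ(1−μ)/(α+β+1) < μ(1−μ).
Here μ(1−μ) = 0.6×0.4 = 0.24, and 0.4885 ≥ 0.24.

No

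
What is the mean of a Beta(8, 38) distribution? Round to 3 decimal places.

0.174

The Beta mean is α/(α+β) = 8/(8+38) = 0.174.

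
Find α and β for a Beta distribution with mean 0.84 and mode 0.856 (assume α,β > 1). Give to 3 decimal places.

With s = α+β: μ = α/s and mode = (α−1)/(s−2). Eliminating α = μs,
μs − 1 = m(s−2) ⇒ s(μ−m) = 1−2m ⇒ s = -0.712/-0.016 = 44.5000.
So α = μs = 37.380, β = (1−μ)s = 7.120.

α = 37.380, β = 7.120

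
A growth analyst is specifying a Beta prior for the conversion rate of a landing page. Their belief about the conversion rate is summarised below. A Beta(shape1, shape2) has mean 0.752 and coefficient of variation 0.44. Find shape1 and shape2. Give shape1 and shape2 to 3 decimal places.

σ = CV·μ = 0.44×0.752 = 0.33088, so σ² = 0.109482.
s+1 = μ(1−μ)/σ² = 0.186496/0.109482 = 1.7034, so s = shape1+shape2 = 0.7034.
shape1 = μs = 0.529, shape2 = (1−μ)s = 0.174.

shape1 = 0.529, shape2 = 0.174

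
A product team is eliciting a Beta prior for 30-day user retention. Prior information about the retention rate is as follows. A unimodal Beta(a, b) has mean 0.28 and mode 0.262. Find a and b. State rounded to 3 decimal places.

Let s = a+b. Mean gives a = μs = 0.28s; mode gives (a−1)/(s−2) = 0.262.
Substituting: 0.28s − 1 = 0.262(s−2) = 0.262s − 0.524, so 0.018s = 0.476 and s = 26.4444.
Then a = 0.28×26.4444 = 7.404 and b = s−a = 19.040.

a = 7.404, b = 19.040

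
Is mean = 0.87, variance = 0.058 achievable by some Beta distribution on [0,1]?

Yes

The Beta variance bound is σ² < μ(1−μ).
Here μ(1−μ) = 0.87×0.13 = 0.1131, and 0.058 < 0.1131.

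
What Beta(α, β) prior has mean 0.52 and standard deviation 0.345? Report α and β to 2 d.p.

Variance = 0.345² = 0.119025. The moment-matching identity α+β = μ(1−μ)/Var − 1 gives
α+β = 0.2496/0.119025 − 1 = 1.0970, so α = μ·1.0970 = 0.57 and β = (1−μ)·1.0970 = 0.53.

α = 0.57, β = 0.53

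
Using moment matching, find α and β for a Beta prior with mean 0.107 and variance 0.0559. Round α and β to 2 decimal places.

α = 0.08, β = 0.63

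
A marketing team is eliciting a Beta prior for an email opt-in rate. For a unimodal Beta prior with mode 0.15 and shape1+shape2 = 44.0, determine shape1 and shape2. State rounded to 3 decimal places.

For shape1,shape2>1 the mode is (shape1−1)/(shape1+shape2−2), so shape1 = mode·(κ−2)+1 = 0.15×42.0+1 = 7.300.
And shape2 = (1−mode)·(κ−2)+1 = 0.85×42.0+1 = 36.700.

shape1 = 7.300, shape2 = 36.700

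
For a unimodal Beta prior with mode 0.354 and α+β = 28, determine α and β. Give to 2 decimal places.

Mode = (α−1)/(κ−2) with κ = α+β, so α−1 = 0.354·26 = 9.20.
α = 10.20; β = κ − α = 17.80.

α = 10.20, β = 17.80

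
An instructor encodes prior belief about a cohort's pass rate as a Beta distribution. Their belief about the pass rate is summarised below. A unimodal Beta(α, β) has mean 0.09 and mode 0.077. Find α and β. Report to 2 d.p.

α = 5.86, β = 59.22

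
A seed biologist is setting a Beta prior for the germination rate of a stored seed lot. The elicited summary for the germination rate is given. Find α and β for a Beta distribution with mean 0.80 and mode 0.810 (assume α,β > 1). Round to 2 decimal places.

With s = α+β: μ = α/s and mode = (α−1)/(s−2). Eliminating α = μs,
μs − 1 = m(s−2) ⇒ s(μ−m) = 1−2m ⇒ s = -0.620/-0.010 = 62.0000.
So α = μs = 49.60, β = (1−μ)s = 12.40.

α = 49.60, β = 12.40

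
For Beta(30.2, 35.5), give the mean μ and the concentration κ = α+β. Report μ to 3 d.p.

κ = α+β = 30.2+35.5 = 65.7; μ = α/κ = 30.2/65.7 = 0.460.

μ = 0.460, κ = 65.7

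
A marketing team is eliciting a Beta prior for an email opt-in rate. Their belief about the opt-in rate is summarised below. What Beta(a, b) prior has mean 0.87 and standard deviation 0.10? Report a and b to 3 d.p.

σ² = 0.10² = 0.0100.
With s = a+b, Var = μ(1−μ)/(s+1), so s+1 = (0.87×0.13)/0.0100 = 11.3100 and s = 10.3100.
a = μs = 8.970, b = (1−μ)s = 1.340.

a = 8.970, b = 1.340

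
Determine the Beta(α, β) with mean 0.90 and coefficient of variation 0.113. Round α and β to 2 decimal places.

α = 6.93, β = 0.77

Var = (CV·μ)² = (0.113×0.90)² = 0.010343.
α+β = μ(1−μ)/Var − 1 = 0.0900/0.010343 − 1 = 7.7016.
Thus α = 0.90·7.7016 = 6.93 and β = 0.10·7.7016 = 0.77.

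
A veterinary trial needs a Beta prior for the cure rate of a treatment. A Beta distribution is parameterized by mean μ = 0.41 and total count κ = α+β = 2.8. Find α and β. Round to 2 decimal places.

α = μκ = 0.41×2.8 = 1.15 and β = (1−μ)κ = 0.59×2.8 = 1.65.

α = 1.15, β = 1.65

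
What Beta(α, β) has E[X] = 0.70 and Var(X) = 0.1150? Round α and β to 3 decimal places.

α = 0.578, β = 0.248

Write ν = α+β; then α = μν and Var = μ(1−μ)/(ν+1).
ν = μ(1−μ)/Var − 1 = 0.2100/0.1150 − 1 = 0.8261.
α = 0.70·0.8261 = 0.578, β = 0.30·0.8261 = 0.248.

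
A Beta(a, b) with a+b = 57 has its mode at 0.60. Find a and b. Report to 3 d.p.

Mode = (a−1)/(κ−2) with κ = a+b, so a−1 = 0.60·55 = 33.000.
a = 34.000; b = κ − a = 23.000.

a = 34.000, b = 23.000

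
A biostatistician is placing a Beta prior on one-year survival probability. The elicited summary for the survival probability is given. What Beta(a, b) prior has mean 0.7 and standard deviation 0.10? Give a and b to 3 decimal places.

Variance = 0.10² = 0.0100. The moment-matching identity a+b = μ(1−μ)/Var − 1 gives
a+b = 0.21/0.0100 − 1 = 20.0000, so a = μ·20.0000 = 14.000 and b = (1−μ)·20.0000 = 6.000.

a = 14.000, b = 6.000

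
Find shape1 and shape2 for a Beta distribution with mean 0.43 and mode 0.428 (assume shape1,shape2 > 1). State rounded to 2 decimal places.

shape1 = 30.96, shape2 = 41.04

With s = shape1+shape2: μ = shape1/s and mode = (shape1−1)/(s−2). Eliminating shape1 = μs,
μs − 1 = m(s−2) ⇒ s(μ−m) = 1−2m ⇒ s = 0.144/0.002 = 72.0000.
So shape1 = μs = 30.96, shape2 = (1−μ)s = 41.04.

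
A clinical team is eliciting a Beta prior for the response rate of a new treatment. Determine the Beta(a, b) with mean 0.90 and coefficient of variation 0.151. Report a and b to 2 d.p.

a = 3.49, b = 0.39

Var = (CV·μ)² = (0.151×0.90)² = 0.018469.
a+b = μ(1−μ)/Var − 1 = 0.0900/0.018469 − 1 = 3.8731.
Thus a = 0.90·3.8731 = 3.49 and b = 0.10·3.8731 = 0.39.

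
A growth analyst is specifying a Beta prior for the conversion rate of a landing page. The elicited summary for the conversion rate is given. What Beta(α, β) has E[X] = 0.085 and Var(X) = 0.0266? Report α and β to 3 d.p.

α = 0.164, β = 1.760

Write ν = α+β; then α = μν and Var = μ(1−μ)/(ν+1).
ν = μ(1−μ)/Var − 1 = 0.077775/0.0266 − 1 = 1.9239.
α = 0.085·1.9239 = 0.164, β = 0.915·1.9239 = 1.760.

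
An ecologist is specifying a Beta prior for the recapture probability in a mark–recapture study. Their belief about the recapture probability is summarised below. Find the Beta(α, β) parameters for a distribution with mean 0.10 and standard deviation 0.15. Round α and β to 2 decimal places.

α = 0.30, β = 2.70

Variance = 0.15² = 0.0225. The moment-matching identity α+β = μ(1−μ)/Var − 1 gives
α+β = 0.0900/0.0225 − 1 = 3.0000, so α = μ·3.0000 = 0.30 and β = (1−μ)·3.0000 = 2.70.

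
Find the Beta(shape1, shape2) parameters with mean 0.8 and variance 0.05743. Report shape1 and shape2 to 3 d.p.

Let s = shape1+shape2. The Beta variance is μ(1−μ)/(s+1).
So s+1 = μ(1−μ)/σ² = (0.8×0.2)/0.05743 = 0.16/0.05743 = 2.7860, giving s = 1.7860.
Then shape1 = μs = 0.8×1.7860 = 1.429 and shape2 = (1−μ)s = 0.2×1.7860 = 0.357.

shape1 = 1.429, shape2 = 0.357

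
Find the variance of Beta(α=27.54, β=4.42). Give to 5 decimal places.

0.00362

α+β = 31.96 and αβ = 121.7268, so Var = αβ/[(α+β)²(α+β+1)] = 121.7268/33666.715136 = 0.00362.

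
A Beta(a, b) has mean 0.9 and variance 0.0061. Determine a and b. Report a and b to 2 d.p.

a = 12.38, b = 1.38

By moment matching, a+b = μ(1−μ)/σ² − 1 = (0.9·0.1)/0.0061 − 1 = 14.7541 − 1 = 13.7541.
Since a/(a+b) = μ, a = 0.9·13.7541 = 12.38 and b = 0.1·13.7541 = 1.38.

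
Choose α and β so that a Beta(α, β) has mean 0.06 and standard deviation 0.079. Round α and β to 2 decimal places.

α = 0.48, β = 7.55

First σ² = 0.006241. Setting α = μn, β = (1−μ)n with n = α+β,
μ(1−μ)/(n+1) = 0.006241 ⇒ n+1 = 0.0564/0.006241 = 9.0370 ⇒ n = 8.0370.
Hence α = 0.06×8.0370 = 0.48, β = 0.94×8.0370 = 7.55.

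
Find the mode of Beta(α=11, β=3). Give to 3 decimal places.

With α,β > 1, mode = (α−1)/(α+β−2) = 10/12 = 0.833.

0.833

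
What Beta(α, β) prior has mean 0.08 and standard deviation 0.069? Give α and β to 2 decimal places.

α = 1.16, β = 13.30

First σ² = 0.004761. Setting α = μn, β = (1−μ)n with n = α+β,
μ(1−μ)/(n+1) = 0.004761 ⇒ n+1 = 0.0736/0.004761 = 15.4589 ⇒ n = 14.4589.
Hence α = 0.08×14.4589 = 1.16, β = 0.92×14.4589 = 13.30.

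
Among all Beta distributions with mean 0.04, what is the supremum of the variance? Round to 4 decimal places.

0.0384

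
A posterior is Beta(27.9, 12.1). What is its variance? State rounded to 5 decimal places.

0.00515

α+β = 40.0 and αβ = 337.59, so Var = αβ/[(α+β)²(α+β+1)] = 337.59/65600.000 = 0.00515.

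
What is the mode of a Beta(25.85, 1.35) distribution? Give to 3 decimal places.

0.986

With α,β > 1, mode = (α−1)/(α+β−2) = 24.85/25.20 = 0.986.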